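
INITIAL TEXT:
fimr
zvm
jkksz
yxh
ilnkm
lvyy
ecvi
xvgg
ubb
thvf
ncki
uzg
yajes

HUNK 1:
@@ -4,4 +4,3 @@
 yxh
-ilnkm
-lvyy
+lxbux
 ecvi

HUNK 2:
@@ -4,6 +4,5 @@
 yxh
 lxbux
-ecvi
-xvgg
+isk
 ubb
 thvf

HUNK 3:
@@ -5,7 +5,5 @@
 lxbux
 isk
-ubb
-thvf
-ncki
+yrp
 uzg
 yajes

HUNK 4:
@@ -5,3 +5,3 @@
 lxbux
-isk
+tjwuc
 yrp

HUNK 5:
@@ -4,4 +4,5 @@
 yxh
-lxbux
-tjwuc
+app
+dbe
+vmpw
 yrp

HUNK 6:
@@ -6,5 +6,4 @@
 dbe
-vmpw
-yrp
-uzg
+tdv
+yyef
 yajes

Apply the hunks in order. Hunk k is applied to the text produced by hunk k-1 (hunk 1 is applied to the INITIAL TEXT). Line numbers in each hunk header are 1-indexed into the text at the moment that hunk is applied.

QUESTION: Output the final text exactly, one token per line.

Answer: fimr
zvm
jkksz
yxh
app
dbe
tdv
yyef
yajes

Derivation:
Hunk 1: at line 4 remove [ilnkm,lvyy] add [lxbux] -> 12 lines: fimr zvm jkksz yxh lxbux ecvi xvgg ubb thvf ncki uzg yajes
Hunk 2: at line 4 remove [ecvi,xvgg] add [isk] -> 11 lines: fimr zvm jkksz yxh lxbux isk ubb thvf ncki uzg yajes
Hunk 3: at line 5 remove [ubb,thvf,ncki] add [yrp] -> 9 lines: fimr zvm jkksz yxh lxbux isk yrp uzg yajes
Hunk 4: at line 5 remove [isk] add [tjwuc] -> 9 lines: fimr zvm jkksz yxh lxbux tjwuc yrp uzg yajes
Hunk 5: at line 4 remove [lxbux,tjwuc] add [app,dbe,vmpw] -> 10 lines: fimr zvm jkksz yxh app dbe vmpw yrp uzg yajes
Hunk 6: at line 6 remove [vmpw,yrp,uzg] add [tdv,yyef] -> 9 lines: fimr zvm jkksz yxh app dbe tdv yyef yajes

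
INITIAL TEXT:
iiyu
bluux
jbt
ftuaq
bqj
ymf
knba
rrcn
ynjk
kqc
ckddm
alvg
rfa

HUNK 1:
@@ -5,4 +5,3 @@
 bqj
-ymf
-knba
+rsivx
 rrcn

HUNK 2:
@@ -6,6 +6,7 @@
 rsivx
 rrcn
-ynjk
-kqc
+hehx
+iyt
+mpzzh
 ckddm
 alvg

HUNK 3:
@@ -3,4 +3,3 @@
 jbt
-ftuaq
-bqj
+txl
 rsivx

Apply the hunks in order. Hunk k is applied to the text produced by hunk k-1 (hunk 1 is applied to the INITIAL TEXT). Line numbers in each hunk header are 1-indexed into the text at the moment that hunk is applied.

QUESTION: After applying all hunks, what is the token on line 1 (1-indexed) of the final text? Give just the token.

Answer: iiyu

Derivation:
Hunk 1: at line 5 remove [ymf,knba] add [rsivx] -> 12 lines: iiyu bluux jbt ftuaq bqj rsivx rrcn ynjk kqc ckddm alvg rfa
Hunk 2: at line 6 remove [ynjk,kqc] add [hehx,iyt,mpzzh] -> 13 lines: iiyu bluux jbt ftuaq bqj rsivx rrcn hehx iyt mpzzh ckddm alvg rfa
Hunk 3: at line 3 remove [ftuaq,bqj] add [txl] -> 12 lines: iiyu bluux jbt txl rsivx rrcn hehx iyt mpzzh ckddm alvg rfa
Final line 1: iiyu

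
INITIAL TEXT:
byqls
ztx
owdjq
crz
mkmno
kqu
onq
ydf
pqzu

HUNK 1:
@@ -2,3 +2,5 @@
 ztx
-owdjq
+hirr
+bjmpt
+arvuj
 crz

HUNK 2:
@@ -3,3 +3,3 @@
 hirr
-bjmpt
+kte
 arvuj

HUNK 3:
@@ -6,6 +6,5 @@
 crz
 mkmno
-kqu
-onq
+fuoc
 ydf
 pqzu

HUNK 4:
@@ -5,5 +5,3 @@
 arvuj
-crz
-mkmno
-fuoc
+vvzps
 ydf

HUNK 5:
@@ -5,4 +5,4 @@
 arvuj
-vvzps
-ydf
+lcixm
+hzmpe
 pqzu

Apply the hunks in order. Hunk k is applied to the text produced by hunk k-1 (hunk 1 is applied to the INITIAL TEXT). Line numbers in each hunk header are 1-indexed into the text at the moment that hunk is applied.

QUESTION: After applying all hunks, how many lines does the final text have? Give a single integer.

Hunk 1: at line 2 remove [owdjq] add [hirr,bjmpt,arvuj] -> 11 lines: byqls ztx hirr bjmpt arvuj crz mkmno kqu onq ydf pqzu
Hunk 2: at line 3 remove [bjmpt] add [kte] -> 11 lines: byqls ztx hirr kte arvuj crz mkmno kqu onq ydf pqzu
Hunk 3: at line 6 remove [kqu,onq] add [fuoc] -> 10 lines: byqls ztx hirr kte arvuj crz mkmno fuoc ydf pqzu
Hunk 4: at line 5 remove [crz,mkmno,fuoc] add [vvzps] -> 8 lines: byqls ztx hirr kte arvuj vvzps ydf pqzu
Hunk 5: at line 5 remove [vvzps,ydf] add [lcixm,hzmpe] -> 8 lines: byqls ztx hirr kte arvuj lcixm hzmpe pqzu
Final line count: 8

Answer: 8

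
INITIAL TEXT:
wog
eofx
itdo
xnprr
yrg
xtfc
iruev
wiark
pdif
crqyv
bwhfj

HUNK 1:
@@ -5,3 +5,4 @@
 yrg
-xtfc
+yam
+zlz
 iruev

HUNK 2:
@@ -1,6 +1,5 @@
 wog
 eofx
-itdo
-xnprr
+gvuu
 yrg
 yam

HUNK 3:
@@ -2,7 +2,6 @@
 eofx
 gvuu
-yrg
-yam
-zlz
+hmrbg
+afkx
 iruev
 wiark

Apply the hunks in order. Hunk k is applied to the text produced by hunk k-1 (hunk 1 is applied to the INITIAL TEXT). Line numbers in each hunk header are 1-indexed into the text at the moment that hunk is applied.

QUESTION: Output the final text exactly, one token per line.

Answer: wog
eofx
gvuu
hmrbg
afkx
iruev
wiark
pdif
crqyv
bwhfj

Derivation:
Hunk 1: at line 5 remove [xtfc] add [yam,zlz] -> 12 lines: wog eofx itdo xnprr yrg yam zlz iruev wiark pdif crqyv bwhfj
Hunk 2: at line 1 remove [itdo,xnprr] add [gvuu] -> 11 lines: wog eofx gvuu yrg yam zlz iruev wiark pdif crqyv bwhfj
Hunk 3: at line 2 remove [yrg,yam,zlz] add [hmrbg,afkx] -> 10 lines: wog eofx gvuu hmrbg afkx iruev wiark pdif crqyv bwhfj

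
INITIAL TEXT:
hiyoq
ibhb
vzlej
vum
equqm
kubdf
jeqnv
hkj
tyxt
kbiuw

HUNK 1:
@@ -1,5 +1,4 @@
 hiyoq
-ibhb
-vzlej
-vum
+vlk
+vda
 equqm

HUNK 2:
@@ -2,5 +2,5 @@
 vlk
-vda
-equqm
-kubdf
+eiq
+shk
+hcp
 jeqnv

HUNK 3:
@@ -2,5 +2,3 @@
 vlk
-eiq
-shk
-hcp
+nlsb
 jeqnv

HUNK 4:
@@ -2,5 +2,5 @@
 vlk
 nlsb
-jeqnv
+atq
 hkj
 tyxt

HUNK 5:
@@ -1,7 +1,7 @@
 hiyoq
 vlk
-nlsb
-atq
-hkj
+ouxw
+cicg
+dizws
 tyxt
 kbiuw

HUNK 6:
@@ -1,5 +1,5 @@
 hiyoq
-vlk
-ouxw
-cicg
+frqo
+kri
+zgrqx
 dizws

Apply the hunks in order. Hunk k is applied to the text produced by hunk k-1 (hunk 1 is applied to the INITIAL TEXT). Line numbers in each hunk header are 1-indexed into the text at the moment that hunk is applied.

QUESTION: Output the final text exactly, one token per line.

Hunk 1: at line 1 remove [ibhb,vzlej,vum] add [vlk,vda] -> 9 lines: hiyoq vlk vda equqm kubdf jeqnv hkj tyxt kbiuw
Hunk 2: at line 2 remove [vda,equqm,kubdf] add [eiq,shk,hcp] -> 9 lines: hiyoq vlk eiq shk hcp jeqnv hkj tyxt kbiuw
Hunk 3: at line 2 remove [eiq,shk,hcp] add [nlsb] -> 7 lines: hiyoq vlk nlsb jeqnv hkj tyxt kbiuw
Hunk 4: at line 2 remove [jeqnv] add [atq] -> 7 lines: hiyoq vlk nlsb atq hkj tyxt kbiuw
Hunk 5: at line 1 remove [nlsb,atq,hkj] add [ouxw,cicg,dizws] -> 7 lines: hiyoq vlk ouxw cicg dizws tyxt kbiuw
Hunk 6: at line 1 remove [vlk,ouxw,cicg] add [frqo,kri,zgrqx] -> 7 lines: hiyoq frqo kri zgrqx dizws tyxt kbiuw

Answer: hiyoq
frqo
kri
zgrqx
dizws
tyxt
kbiuw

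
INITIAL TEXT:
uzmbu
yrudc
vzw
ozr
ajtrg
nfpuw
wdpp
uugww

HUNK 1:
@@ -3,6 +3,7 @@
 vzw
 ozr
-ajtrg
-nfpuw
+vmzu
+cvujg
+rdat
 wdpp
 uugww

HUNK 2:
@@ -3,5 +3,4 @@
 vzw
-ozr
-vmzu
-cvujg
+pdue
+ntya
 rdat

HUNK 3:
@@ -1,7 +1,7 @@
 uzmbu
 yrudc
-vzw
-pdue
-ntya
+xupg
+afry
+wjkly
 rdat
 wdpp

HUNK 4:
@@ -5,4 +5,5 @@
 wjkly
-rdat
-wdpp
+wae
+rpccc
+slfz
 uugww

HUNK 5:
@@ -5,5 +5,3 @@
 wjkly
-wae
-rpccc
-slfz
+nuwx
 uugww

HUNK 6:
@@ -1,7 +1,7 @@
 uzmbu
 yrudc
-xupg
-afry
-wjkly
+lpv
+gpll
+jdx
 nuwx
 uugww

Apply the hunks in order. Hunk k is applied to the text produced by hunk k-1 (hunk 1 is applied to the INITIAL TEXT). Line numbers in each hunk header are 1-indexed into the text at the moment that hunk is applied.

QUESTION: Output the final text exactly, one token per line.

Hunk 1: at line 3 remove [ajtrg,nfpuw] add [vmzu,cvujg,rdat] -> 9 lines: uzmbu yrudc vzw ozr vmzu cvujg rdat wdpp uugww
Hunk 2: at line 3 remove [ozr,vmzu,cvujg] add [pdue,ntya] -> 8 lines: uzmbu yrudc vzw pdue ntya rdat wdpp uugww
Hunk 3: at line 1 remove [vzw,pdue,ntya] add [xupg,afry,wjkly] -> 8 lines: uzmbu yrudc xupg afry wjkly rdat wdpp uugww
Hunk 4: at line 5 remove [rdat,wdpp] add [wae,rpccc,slfz] -> 9 lines: uzmbu yrudc xupg afry wjkly wae rpccc slfz uugww
Hunk 5: at line 5 remove [wae,rpccc,slfz] add [nuwx] -> 7 lines: uzmbu yrudc xupg afry wjkly nuwx uugww
Hunk 6: at line 1 remove [xupg,afry,wjkly] add [lpv,gpll,jdx] -> 7 lines: uzmbu yrudc lpv gpll jdx nuwx uugww

Answer: uzmbu
yrudc
lpv
gpll
jdx
nuwx
uugww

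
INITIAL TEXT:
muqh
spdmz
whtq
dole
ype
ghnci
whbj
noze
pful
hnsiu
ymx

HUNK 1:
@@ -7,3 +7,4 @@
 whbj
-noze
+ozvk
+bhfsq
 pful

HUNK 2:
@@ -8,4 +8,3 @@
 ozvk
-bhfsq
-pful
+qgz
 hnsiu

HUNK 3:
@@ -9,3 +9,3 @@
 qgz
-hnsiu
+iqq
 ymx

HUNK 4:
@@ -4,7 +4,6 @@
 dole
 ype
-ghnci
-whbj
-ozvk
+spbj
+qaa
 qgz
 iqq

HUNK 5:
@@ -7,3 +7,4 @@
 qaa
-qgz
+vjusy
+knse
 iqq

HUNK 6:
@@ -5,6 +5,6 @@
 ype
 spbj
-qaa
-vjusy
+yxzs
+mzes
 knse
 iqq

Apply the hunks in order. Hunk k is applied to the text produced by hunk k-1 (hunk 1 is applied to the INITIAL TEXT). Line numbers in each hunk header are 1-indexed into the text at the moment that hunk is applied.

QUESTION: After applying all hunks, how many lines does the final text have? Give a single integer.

Hunk 1: at line 7 remove [noze] add [ozvk,bhfsq] -> 12 lines: muqh spdmz whtq dole ype ghnci whbj ozvk bhfsq pful hnsiu ymx
Hunk 2: at line 8 remove [bhfsq,pful] add [qgz] -> 11 lines: muqh spdmz whtq dole ype ghnci whbj ozvk qgz hnsiu ymx
Hunk 3: at line 9 remove [hnsiu] add [iqq] -> 11 lines: muqh spdmz whtq dole ype ghnci whbj ozvk qgz iqq ymx
Hunk 4: at line 4 remove [ghnci,whbj,ozvk] add [spbj,qaa] -> 10 lines: muqh spdmz whtq dole ype spbj qaa qgz iqq ymx
Hunk 5: at line 7 remove [qgz] add [vjusy,knse] -> 11 lines: muqh spdmz whtq dole ype spbj qaa vjusy knse iqq ymx
Hunk 6: at line 5 remove [qaa,vjusy] add [yxzs,mzes] -> 11 lines: muqh spdmz whtq dole ype spbj yxzs mzes knse iqq ymx
Final line count: 11

Answer: 11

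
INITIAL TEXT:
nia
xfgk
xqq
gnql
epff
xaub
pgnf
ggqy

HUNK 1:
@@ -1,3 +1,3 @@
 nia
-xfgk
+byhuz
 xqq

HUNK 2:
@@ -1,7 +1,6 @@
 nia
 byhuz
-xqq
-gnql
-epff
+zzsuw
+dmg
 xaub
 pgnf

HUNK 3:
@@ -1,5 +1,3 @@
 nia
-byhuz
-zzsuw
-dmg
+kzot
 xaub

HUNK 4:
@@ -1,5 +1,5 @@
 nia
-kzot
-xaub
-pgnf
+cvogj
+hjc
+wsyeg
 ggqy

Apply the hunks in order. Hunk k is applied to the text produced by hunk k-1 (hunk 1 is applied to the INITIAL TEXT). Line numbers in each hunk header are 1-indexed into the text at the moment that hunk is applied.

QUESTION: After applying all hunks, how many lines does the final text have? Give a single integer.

Hunk 1: at line 1 remove [xfgk] add [byhuz] -> 8 lines: nia byhuz xqq gnql epff xaub pgnf ggqy
Hunk 2: at line 1 remove [xqq,gnql,epff] add [zzsuw,dmg] -> 7 lines: nia byhuz zzsuw dmg xaub pgnf ggqy
Hunk 3: at line 1 remove [byhuz,zzsuw,dmg] add [kzot] -> 5 lines: nia kzot xaub pgnf ggqy
Hunk 4: at line 1 remove [kzot,xaub,pgnf] add [cvogj,hjc,wsyeg] -> 5 lines: nia cvogj hjc wsyeg ggqy
Final line count: 5

Answer: 5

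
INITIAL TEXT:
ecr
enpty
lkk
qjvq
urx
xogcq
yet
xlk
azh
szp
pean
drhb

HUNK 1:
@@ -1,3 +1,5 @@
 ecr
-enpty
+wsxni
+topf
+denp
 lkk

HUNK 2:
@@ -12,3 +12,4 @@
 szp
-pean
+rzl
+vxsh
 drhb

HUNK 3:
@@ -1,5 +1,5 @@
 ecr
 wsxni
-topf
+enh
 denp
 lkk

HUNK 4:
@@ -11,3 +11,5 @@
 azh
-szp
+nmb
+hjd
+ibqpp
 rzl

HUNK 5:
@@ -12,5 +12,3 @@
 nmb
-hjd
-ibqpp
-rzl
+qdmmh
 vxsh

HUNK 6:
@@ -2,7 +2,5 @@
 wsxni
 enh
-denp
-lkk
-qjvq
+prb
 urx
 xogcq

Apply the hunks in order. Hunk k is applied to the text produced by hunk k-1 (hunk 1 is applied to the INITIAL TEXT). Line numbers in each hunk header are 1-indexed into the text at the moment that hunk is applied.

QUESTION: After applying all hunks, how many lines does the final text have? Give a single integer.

Hunk 1: at line 1 remove [enpty] add [wsxni,topf,denp] -> 14 lines: ecr wsxni topf denp lkk qjvq urx xogcq yet xlk azh szp pean drhb
Hunk 2: at line 12 remove [pean] add [rzl,vxsh] -> 15 lines: ecr wsxni topf denp lkk qjvq urx xogcq yet xlk azh szp rzl vxsh drhb
Hunk 3: at line 1 remove [topf] add [enh] -> 15 lines: ecr wsxni enh denp lkk qjvq urx xogcq yet xlk azh szp rzl vxsh drhb
Hunk 4: at line 11 remove [szp] add [nmb,hjd,ibqpp] -> 17 lines: ecr wsxni enh denp lkk qjvq urx xogcq yet xlk azh nmb hjd ibqpp rzl vxsh drhb
Hunk 5: at line 12 remove [hjd,ibqpp,rzl] add [qdmmh] -> 15 lines: ecr wsxni enh denp lkk qjvq urx xogcq yet xlk azh nmb qdmmh vxsh drhb
Hunk 6: at line 2 remove [denp,lkk,qjvq] add [prb] -> 13 lines: ecr wsxni enh prb urx xogcq yet xlk azh nmb qdmmh vxsh drhb
Final line count: 13

Answer: 13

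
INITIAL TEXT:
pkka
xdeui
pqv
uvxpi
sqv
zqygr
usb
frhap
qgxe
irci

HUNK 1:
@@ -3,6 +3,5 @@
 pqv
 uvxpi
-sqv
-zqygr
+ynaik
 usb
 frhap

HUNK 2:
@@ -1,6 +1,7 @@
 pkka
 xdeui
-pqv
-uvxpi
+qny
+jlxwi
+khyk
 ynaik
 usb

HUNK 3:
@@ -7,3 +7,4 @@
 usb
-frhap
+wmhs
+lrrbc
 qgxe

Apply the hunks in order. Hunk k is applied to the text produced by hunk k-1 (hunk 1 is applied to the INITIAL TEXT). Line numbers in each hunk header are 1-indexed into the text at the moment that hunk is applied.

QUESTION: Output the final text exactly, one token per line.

Answer: pkka
xdeui
qny
jlxwi
khyk
ynaik
usb
wmhs
lrrbc
qgxe
irci

Derivation:
Hunk 1: at line 3 remove [sqv,zqygr] add [ynaik] -> 9 lines: pkka xdeui pqv uvxpi ynaik usb frhap qgxe irci
Hunk 2: at line 1 remove [pqv,uvxpi] add [qny,jlxwi,khyk] -> 10 lines: pkka xdeui qny jlxwi khyk ynaik usb frhap qgxe irci
Hunk 3: at line 7 remove [frhap] add [wmhs,lrrbc] -> 11 lines: pkka xdeui qny jlxwi khyk ynaik usb wmhs lrrbc qgxe irci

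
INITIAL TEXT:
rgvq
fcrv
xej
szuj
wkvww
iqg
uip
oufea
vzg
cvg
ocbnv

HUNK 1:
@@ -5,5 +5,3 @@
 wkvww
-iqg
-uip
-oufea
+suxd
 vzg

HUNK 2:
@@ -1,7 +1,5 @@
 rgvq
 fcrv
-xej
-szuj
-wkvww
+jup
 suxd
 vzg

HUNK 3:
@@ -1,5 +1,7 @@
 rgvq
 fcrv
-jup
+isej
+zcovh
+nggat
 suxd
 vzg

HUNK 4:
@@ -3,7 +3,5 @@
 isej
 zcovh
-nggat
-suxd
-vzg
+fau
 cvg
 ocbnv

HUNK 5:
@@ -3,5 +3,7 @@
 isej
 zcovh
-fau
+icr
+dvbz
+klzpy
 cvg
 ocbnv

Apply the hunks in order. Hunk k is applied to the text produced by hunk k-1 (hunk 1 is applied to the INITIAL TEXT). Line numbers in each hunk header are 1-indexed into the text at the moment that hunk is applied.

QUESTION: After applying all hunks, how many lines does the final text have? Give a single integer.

Answer: 9

Derivation:
Hunk 1: at line 5 remove [iqg,uip,oufea] add [suxd] -> 9 lines: rgvq fcrv xej szuj wkvww suxd vzg cvg ocbnv
Hunk 2: at line 1 remove [xej,szuj,wkvww] add [jup] -> 7 lines: rgvq fcrv jup suxd vzg cvg ocbnv
Hunk 3: at line 1 remove [jup] add [isej,zcovh,nggat] -> 9 lines: rgvq fcrv isej zcovh nggat suxd vzg cvg ocbnv
Hunk 4: at line 3 remove [nggat,suxd,vzg] add [fau] -> 7 lines: rgvq fcrv isej zcovh fau cvg ocbnv
Hunk 5: at line 3 remove [fau] add [icr,dvbz,klzpy] -> 9 lines: rgvq fcrv isej zcovh icr dvbz klzpy cvg ocbnv
Final line count: 9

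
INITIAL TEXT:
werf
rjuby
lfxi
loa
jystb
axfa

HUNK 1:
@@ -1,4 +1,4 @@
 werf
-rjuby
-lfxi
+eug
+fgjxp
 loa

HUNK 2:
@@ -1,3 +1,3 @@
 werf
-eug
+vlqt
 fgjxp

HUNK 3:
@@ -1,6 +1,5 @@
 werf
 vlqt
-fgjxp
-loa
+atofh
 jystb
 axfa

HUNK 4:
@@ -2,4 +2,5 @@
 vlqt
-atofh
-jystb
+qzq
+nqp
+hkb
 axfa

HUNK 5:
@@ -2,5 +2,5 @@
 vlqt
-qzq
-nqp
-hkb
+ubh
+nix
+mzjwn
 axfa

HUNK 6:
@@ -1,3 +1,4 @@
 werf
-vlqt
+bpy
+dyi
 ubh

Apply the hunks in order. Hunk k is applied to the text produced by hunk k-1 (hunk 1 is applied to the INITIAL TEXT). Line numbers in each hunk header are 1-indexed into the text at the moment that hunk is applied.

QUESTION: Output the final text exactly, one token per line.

Answer: werf
bpy
dyi
ubh
nix
mzjwn
axfa

Derivation:
Hunk 1: at line 1 remove [rjuby,lfxi] add [eug,fgjxp] -> 6 lines: werf eug fgjxp loa jystb axfa
Hunk 2: at line 1 remove [eug] add [vlqt] -> 6 lines: werf vlqt fgjxp loa jystb axfa
Hunk 3: at line 1 remove [fgjxp,loa] add [atofh] -> 5 lines: werf vlqt atofh jystb axfa
Hunk 4: at line 2 remove [atofh,jystb] add [qzq,nqp,hkb] -> 6 lines: werf vlqt qzq nqp hkb axfa
Hunk 5: at line 2 remove [qzq,nqp,hkb] add [ubh,nix,mzjwn] -> 6 lines: werf vlqt ubh nix mzjwn axfa
Hunk 6: at line 1 remove [vlqt] add [bpy,dyi] -> 7 lines: werf bpy dyi ubh nix mzjwn axfa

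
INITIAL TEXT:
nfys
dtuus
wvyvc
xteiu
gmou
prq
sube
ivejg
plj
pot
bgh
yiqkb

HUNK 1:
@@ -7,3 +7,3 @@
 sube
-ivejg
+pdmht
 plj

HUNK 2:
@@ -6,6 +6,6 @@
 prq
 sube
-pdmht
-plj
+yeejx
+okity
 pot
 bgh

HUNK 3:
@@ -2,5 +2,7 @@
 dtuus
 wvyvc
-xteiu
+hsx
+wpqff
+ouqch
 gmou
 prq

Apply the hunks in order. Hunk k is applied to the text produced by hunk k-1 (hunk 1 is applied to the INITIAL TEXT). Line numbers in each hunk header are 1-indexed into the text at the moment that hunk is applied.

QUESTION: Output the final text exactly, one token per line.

Answer: nfys
dtuus
wvyvc
hsx
wpqff
ouqch
gmou
prq
sube
yeejx
okity
pot
bgh
yiqkb

Derivation:
Hunk 1: at line 7 remove [ivejg] add [pdmht] -> 12 lines: nfys dtuus wvyvc xteiu gmou prq sube pdmht plj pot bgh yiqkb
Hunk 2: at line 6 remove [pdmht,plj] add [yeejx,okity] -> 12 lines: nfys dtuus wvyvc xteiu gmou prq sube yeejx okity pot bgh yiqkb
Hunk 3: at line 2 remove [xteiu] add [hsx,wpqff,ouqch] -> 14 lines: nfys dtuus wvyvc hsx wpqff ouqch gmou prq sube yeejx okity pot bgh yiqkb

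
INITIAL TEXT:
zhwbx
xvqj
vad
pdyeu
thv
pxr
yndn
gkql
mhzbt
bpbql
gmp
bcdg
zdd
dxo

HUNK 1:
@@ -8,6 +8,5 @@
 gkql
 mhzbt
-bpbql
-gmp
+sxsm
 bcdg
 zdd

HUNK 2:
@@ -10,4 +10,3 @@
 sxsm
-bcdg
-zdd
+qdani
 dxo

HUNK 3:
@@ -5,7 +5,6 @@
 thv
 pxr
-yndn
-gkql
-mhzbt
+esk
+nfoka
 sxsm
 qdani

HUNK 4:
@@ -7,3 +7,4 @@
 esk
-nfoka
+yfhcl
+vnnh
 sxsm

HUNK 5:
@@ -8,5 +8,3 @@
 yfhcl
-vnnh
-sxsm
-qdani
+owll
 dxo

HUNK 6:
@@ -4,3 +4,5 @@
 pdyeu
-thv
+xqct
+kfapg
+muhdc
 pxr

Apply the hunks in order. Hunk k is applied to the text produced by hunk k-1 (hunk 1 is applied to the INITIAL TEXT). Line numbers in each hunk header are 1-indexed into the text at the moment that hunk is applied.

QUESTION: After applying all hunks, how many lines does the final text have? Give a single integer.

Hunk 1: at line 8 remove [bpbql,gmp] add [sxsm] -> 13 lines: zhwbx xvqj vad pdyeu thv pxr yndn gkql mhzbt sxsm bcdg zdd dxo
Hunk 2: at line 10 remove [bcdg,zdd] add [qdani] -> 12 lines: zhwbx xvqj vad pdyeu thv pxr yndn gkql mhzbt sxsm qdani dxo
Hunk 3: at line 5 remove [yndn,gkql,mhzbt] add [esk,nfoka] -> 11 lines: zhwbx xvqj vad pdyeu thv pxr esk nfoka sxsm qdani dxo
Hunk 4: at line 7 remove [nfoka] add [yfhcl,vnnh] -> 12 lines: zhwbx xvqj vad pdyeu thv pxr esk yfhcl vnnh sxsm qdani dxo
Hunk 5: at line 8 remove [vnnh,sxsm,qdani] add [owll] -> 10 lines: zhwbx xvqj vad pdyeu thv pxr esk yfhcl owll dxo
Hunk 6: at line 4 remove [thv] add [xqct,kfapg,muhdc] -> 12 lines: zhwbx xvqj vad pdyeu xqct kfapg muhdc pxr esk yfhcl owll dxo
Final line count: 12

Answer: 12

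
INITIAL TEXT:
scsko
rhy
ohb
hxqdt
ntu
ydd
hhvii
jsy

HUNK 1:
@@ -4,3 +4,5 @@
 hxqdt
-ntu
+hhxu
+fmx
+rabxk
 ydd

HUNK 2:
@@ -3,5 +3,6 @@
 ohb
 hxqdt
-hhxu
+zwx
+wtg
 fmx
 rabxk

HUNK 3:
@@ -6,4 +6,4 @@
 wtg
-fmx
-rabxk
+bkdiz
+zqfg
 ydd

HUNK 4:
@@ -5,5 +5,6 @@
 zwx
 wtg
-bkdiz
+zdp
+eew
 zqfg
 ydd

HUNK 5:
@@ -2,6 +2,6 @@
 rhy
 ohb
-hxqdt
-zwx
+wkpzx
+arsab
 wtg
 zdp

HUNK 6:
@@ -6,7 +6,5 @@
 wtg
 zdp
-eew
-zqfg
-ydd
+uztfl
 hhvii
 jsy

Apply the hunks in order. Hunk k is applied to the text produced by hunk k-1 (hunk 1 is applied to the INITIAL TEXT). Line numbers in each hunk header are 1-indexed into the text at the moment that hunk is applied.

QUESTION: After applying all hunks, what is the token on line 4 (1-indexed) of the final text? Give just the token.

Answer: wkpzx

Derivation:
Hunk 1: at line 4 remove [ntu] add [hhxu,fmx,rabxk] -> 10 lines: scsko rhy ohb hxqdt hhxu fmx rabxk ydd hhvii jsy
Hunk 2: at line 3 remove [hhxu] add [zwx,wtg] -> 11 lines: scsko rhy ohb hxqdt zwx wtg fmx rabxk ydd hhvii jsy
Hunk 3: at line 6 remove [fmx,rabxk] add [bkdiz,zqfg] -> 11 lines: scsko rhy ohb hxqdt zwx wtg bkdiz zqfg ydd hhvii jsy
Hunk 4: at line 5 remove [bkdiz] add [zdp,eew] -> 12 lines: scsko rhy ohb hxqdt zwx wtg zdp eew zqfg ydd hhvii jsy
Hunk 5: at line 2 remove [hxqdt,zwx] add [wkpzx,arsab] -> 12 lines: scsko rhy ohb wkpzx arsab wtg zdp eew zqfg ydd hhvii jsy
Hunk 6: at line 6 remove [eew,zqfg,ydd] add [uztfl] -> 10 lines: scsko rhy ohb wkpzx arsab wtg zdp uztfl hhvii jsy
Final line 4: wkpzx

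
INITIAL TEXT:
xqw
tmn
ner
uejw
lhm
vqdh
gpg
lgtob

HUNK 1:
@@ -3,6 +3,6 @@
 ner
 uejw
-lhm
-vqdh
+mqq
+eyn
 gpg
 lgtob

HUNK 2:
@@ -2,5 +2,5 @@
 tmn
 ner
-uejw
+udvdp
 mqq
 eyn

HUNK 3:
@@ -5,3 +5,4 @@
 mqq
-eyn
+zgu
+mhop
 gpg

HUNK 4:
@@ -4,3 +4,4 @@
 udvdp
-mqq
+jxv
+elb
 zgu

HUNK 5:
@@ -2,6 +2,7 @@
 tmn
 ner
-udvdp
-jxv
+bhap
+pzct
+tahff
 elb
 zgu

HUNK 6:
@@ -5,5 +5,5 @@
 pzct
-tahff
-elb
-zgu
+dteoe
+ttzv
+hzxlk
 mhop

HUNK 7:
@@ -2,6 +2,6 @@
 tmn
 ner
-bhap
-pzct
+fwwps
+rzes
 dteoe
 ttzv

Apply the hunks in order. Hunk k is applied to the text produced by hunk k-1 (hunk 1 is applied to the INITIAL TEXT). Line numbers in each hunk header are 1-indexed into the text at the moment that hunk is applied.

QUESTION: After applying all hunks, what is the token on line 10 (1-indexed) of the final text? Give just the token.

Hunk 1: at line 3 remove [lhm,vqdh] add [mqq,eyn] -> 8 lines: xqw tmn ner uejw mqq eyn gpg lgtob
Hunk 2: at line 2 remove [uejw] add [udvdp] -> 8 lines: xqw tmn ner udvdp mqq eyn gpg lgtob
Hunk 3: at line 5 remove [eyn] add [zgu,mhop] -> 9 lines: xqw tmn ner udvdp mqq zgu mhop gpg lgtob
Hunk 4: at line 4 remove [mqq] add [jxv,elb] -> 10 lines: xqw tmn ner udvdp jxv elb zgu mhop gpg lgtob
Hunk 5: at line 2 remove [udvdp,jxv] add [bhap,pzct,tahff] -> 11 lines: xqw tmn ner bhap pzct tahff elb zgu mhop gpg lgtob
Hunk 6: at line 5 remove [tahff,elb,zgu] add [dteoe,ttzv,hzxlk] -> 11 lines: xqw tmn ner bhap pzct dteoe ttzv hzxlk mhop gpg lgtob
Hunk 7: at line 2 remove [bhap,pzct] add [fwwps,rzes] -> 11 lines: xqw tmn ner fwwps rzes dteoe ttzv hzxlk mhop gpg lgtob
Final line 10: gpg

Answer: gpg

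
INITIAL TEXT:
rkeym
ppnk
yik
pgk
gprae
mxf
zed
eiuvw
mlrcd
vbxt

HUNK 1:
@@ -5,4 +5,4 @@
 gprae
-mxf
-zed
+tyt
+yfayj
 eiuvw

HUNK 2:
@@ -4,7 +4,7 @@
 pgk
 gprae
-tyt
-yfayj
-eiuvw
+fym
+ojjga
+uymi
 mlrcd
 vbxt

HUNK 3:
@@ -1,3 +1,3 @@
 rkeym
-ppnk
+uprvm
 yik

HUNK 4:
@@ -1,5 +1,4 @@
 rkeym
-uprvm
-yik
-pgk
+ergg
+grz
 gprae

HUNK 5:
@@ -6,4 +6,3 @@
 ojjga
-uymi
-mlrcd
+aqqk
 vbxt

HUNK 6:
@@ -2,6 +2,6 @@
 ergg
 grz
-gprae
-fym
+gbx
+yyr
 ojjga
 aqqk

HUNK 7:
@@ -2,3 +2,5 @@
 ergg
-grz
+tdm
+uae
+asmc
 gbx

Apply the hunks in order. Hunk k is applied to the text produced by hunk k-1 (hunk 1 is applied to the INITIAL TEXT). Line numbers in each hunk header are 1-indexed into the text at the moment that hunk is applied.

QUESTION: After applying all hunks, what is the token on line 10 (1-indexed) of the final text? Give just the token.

Hunk 1: at line 5 remove [mxf,zed] add [tyt,yfayj] -> 10 lines: rkeym ppnk yik pgk gprae tyt yfayj eiuvw mlrcd vbxt
Hunk 2: at line 4 remove [tyt,yfayj,eiuvw] add [fym,ojjga,uymi] -> 10 lines: rkeym ppnk yik pgk gprae fym ojjga uymi mlrcd vbxt
Hunk 3: at line 1 remove [ppnk] add [uprvm] -> 10 lines: rkeym uprvm yik pgk gprae fym ojjga uymi mlrcd vbxt
Hunk 4: at line 1 remove [uprvm,yik,pgk] add [ergg,grz] -> 9 lines: rkeym ergg grz gprae fym ojjga uymi mlrcd vbxt
Hunk 5: at line 6 remove [uymi,mlrcd] add [aqqk] -> 8 lines: rkeym ergg grz gprae fym ojjga aqqk vbxt
Hunk 6: at line 2 remove [gprae,fym] add [gbx,yyr] -> 8 lines: rkeym ergg grz gbx yyr ojjga aqqk vbxt
Hunk 7: at line 2 remove [grz] add [tdm,uae,asmc] -> 10 lines: rkeym ergg tdm uae asmc gbx yyr ojjga aqqk vbxt
Final line 10: vbxt

Answer: vbxt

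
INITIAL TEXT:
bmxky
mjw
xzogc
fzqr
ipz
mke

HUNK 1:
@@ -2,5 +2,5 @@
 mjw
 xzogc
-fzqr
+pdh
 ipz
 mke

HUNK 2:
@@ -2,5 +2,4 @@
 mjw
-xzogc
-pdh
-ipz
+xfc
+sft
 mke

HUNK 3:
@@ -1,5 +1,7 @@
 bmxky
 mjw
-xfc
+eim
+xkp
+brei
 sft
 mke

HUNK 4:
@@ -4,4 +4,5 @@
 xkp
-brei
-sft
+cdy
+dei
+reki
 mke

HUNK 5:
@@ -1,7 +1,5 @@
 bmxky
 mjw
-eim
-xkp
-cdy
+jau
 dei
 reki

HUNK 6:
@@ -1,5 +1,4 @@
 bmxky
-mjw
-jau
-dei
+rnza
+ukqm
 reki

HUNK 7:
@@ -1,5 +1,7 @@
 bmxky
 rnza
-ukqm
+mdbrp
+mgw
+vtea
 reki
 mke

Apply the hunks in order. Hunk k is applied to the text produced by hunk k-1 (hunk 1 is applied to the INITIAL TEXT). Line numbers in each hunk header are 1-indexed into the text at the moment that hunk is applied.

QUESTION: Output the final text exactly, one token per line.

Hunk 1: at line 2 remove [fzqr] add [pdh] -> 6 lines: bmxky mjw xzogc pdh ipz mke
Hunk 2: at line 2 remove [xzogc,pdh,ipz] add [xfc,sft] -> 5 lines: bmxky mjw xfc sft mke
Hunk 3: at line 1 remove [xfc] add [eim,xkp,brei] -> 7 lines: bmxky mjw eim xkp brei sft mke
Hunk 4: at line 4 remove [brei,sft] add [cdy,dei,reki] -> 8 lines: bmxky mjw eim xkp cdy dei reki mke
Hunk 5: at line 1 remove [eim,xkp,cdy] add [jau] -> 6 lines: bmxky mjw jau dei reki mke
Hunk 6: at line 1 remove [mjw,jau,dei] add [rnza,ukqm] -> 5 lines: bmxky rnza ukqm reki mke
Hunk 7: at line 1 remove [ukqm] add [mdbrp,mgw,vtea] -> 7 lines: bmxky rnza mdbrp mgw vtea reki mke

Answer: bmxky
rnza
mdbrp
mgw
vtea
reki
mke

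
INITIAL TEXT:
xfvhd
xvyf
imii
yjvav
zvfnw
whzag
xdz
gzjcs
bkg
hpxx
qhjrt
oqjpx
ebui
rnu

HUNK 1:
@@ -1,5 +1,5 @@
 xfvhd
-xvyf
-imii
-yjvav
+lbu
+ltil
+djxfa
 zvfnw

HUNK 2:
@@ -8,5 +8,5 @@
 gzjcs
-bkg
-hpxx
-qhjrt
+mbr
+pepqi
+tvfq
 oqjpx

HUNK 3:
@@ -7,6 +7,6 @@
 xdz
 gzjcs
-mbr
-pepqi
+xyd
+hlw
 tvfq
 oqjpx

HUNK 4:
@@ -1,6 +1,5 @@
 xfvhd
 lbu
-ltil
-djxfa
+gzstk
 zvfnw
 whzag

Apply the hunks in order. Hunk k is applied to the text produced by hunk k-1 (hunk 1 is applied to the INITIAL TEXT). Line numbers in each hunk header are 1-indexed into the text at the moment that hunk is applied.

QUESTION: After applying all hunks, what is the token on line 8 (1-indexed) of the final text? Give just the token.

Answer: xyd

Derivation:
Hunk 1: at line 1 remove [xvyf,imii,yjvav] add [lbu,ltil,djxfa] -> 14 lines: xfvhd lbu ltil djxfa zvfnw whzag xdz gzjcs bkg hpxx qhjrt oqjpx ebui rnu
Hunk 2: at line 8 remove [bkg,hpxx,qhjrt] add [mbr,pepqi,tvfq] -> 14 lines: xfvhd lbu ltil djxfa zvfnw whzag xdz gzjcs mbr pepqi tvfq oqjpx ebui rnu
Hunk 3: at line 7 remove [mbr,pepqi] add [xyd,hlw] -> 14 lines: xfvhd lbu ltil djxfa zvfnw whzag xdz gzjcs xyd hlw tvfq oqjpx ebui rnu
Hunk 4: at line 1 remove [ltil,djxfa] add [gzstk] -> 13 lines: xfvhd lbu gzstk zvfnw whzag xdz gzjcs xyd hlw tvfq oqjpx ebui rnu
Final line 8: xyd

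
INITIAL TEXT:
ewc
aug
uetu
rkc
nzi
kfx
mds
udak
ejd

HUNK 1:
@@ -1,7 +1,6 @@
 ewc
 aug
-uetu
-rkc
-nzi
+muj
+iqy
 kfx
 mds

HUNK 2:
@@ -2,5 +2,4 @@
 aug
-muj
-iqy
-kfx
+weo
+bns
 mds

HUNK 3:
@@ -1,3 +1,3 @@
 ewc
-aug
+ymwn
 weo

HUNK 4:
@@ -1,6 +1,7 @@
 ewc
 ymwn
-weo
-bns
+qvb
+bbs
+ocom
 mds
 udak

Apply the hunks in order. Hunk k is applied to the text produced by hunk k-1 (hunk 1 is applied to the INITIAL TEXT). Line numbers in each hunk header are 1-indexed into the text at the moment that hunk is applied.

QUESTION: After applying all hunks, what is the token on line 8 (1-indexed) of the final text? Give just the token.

Answer: ejd

Derivation:
Hunk 1: at line 1 remove [uetu,rkc,nzi] add [muj,iqy] -> 8 lines: ewc aug muj iqy kfx mds udak ejd
Hunk 2: at line 2 remove [muj,iqy,kfx] add [weo,bns] -> 7 lines: ewc aug weo bns mds udak ejd
Hunk 3: at line 1 remove [aug] add [ymwn] -> 7 lines: ewc ymwn weo bns mds udak ejd
Hunk 4: at line 1 remove [weo,bns] add [qvb,bbs,ocom] -> 8 lines: ewc ymwn qvb bbs ocom mds udak ejd
Final line 8: ejd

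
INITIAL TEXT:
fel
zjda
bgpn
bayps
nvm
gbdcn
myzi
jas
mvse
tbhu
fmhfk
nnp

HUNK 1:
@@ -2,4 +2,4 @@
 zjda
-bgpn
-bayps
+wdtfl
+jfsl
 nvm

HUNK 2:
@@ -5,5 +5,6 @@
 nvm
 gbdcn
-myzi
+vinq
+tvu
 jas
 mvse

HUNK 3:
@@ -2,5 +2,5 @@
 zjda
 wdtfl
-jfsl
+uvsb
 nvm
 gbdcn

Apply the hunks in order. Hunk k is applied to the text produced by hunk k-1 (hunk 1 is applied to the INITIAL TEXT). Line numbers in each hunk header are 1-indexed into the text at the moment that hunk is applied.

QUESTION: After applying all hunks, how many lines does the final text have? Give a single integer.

Hunk 1: at line 2 remove [bgpn,bayps] add [wdtfl,jfsl] -> 12 lines: fel zjda wdtfl jfsl nvm gbdcn myzi jas mvse tbhu fmhfk nnp
Hunk 2: at line 5 remove [myzi] add [vinq,tvu] -> 13 lines: fel zjda wdtfl jfsl nvm gbdcn vinq tvu jas mvse tbhu fmhfk nnp
Hunk 3: at line 2 remove [jfsl] add [uvsb] -> 13 lines: fel zjda wdtfl uvsb nvm gbdcn vinq tvu jas mvse tbhu fmhfk nnp
Final line count: 13

Answer: 13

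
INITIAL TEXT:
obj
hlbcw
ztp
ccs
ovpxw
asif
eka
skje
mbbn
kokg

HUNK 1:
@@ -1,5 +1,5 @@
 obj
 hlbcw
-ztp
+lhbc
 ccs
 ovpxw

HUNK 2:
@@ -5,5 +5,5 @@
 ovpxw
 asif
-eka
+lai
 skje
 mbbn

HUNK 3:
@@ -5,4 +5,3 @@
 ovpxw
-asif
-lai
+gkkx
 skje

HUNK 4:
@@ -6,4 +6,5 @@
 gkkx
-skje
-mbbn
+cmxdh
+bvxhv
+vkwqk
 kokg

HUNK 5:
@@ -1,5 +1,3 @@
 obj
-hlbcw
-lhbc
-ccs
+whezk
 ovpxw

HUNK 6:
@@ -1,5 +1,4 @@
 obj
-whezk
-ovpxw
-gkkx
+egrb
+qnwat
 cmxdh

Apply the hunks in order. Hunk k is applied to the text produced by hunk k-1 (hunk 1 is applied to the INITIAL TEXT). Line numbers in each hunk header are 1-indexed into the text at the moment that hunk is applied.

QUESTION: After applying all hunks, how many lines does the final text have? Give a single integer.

Hunk 1: at line 1 remove [ztp] add [lhbc] -> 10 lines: obj hlbcw lhbc ccs ovpxw asif eka skje mbbn kokg
Hunk 2: at line 5 remove [eka] add [lai] -> 10 lines: obj hlbcw lhbc ccs ovpxw asif lai skje mbbn kokg
Hunk 3: at line 5 remove [asif,lai] add [gkkx] -> 9 lines: obj hlbcw lhbc ccs ovpxw gkkx skje mbbn kokg
Hunk 4: at line 6 remove [skje,mbbn] add [cmxdh,bvxhv,vkwqk] -> 10 lines: obj hlbcw lhbc ccs ovpxw gkkx cmxdh bvxhv vkwqk kokg
Hunk 5: at line 1 remove [hlbcw,lhbc,ccs] add [whezk] -> 8 lines: obj whezk ovpxw gkkx cmxdh bvxhv vkwqk kokg
Hunk 6: at line 1 remove [whezk,ovpxw,gkkx] add [egrb,qnwat] -> 7 lines: obj egrb qnwat cmxdh bvxhv vkwqk kokg
Final line count: 7

Answer: 7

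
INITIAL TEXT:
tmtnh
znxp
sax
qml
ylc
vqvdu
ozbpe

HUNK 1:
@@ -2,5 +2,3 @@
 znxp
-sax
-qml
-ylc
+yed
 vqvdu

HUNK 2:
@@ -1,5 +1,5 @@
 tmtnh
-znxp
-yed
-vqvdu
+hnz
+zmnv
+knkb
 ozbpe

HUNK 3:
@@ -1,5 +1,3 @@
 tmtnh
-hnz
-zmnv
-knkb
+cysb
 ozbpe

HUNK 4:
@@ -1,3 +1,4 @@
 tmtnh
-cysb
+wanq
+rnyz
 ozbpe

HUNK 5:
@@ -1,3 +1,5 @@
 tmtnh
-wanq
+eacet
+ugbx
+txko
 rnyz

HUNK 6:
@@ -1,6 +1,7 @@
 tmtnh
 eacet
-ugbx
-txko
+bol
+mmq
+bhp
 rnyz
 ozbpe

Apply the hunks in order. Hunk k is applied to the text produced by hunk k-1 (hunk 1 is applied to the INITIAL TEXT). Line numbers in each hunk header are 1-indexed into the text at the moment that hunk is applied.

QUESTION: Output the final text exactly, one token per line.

Answer: tmtnh
eacet
bol
mmq
bhp
rnyz
ozbpe

Derivation:
Hunk 1: at line 2 remove [sax,qml,ylc] add [yed] -> 5 lines: tmtnh znxp yed vqvdu ozbpe
Hunk 2: at line 1 remove [znxp,yed,vqvdu] add [hnz,zmnv,knkb] -> 5 lines: tmtnh hnz zmnv knkb ozbpe
Hunk 3: at line 1 remove [hnz,zmnv,knkb] add [cysb] -> 3 lines: tmtnh cysb ozbpe
Hunk 4: at line 1 remove [cysb] add [wanq,rnyz] -> 4 lines: tmtnh wanq rnyz ozbpe
Hunk 5: at line 1 remove [wanq] add [eacet,ugbx,txko] -> 6 lines: tmtnh eacet ugbx txko rnyz ozbpe
Hunk 6: at line 1 remove [ugbx,txko] add [bol,mmq,bhp] -> 7 lines: tmtnh eacet bol mmq bhp rnyz ozbpe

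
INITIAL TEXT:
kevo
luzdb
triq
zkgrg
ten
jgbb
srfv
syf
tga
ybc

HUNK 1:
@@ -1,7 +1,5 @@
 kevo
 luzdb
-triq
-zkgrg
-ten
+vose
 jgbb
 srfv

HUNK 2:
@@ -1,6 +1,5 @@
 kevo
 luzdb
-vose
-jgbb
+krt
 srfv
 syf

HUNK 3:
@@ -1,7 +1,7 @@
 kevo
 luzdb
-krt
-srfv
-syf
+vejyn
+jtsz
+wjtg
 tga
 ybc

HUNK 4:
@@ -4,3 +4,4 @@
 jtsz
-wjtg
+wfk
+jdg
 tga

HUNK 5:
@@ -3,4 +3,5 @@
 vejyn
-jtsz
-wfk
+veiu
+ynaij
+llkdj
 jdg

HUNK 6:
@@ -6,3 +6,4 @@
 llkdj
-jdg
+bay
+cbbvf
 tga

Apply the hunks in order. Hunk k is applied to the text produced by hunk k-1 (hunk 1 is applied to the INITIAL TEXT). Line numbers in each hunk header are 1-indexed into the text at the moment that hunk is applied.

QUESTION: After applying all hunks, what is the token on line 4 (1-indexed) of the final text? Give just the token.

Hunk 1: at line 1 remove [triq,zkgrg,ten] add [vose] -> 8 lines: kevo luzdb vose jgbb srfv syf tga ybc
Hunk 2: at line 1 remove [vose,jgbb] add [krt] -> 7 lines: kevo luzdb krt srfv syf tga ybc
Hunk 3: at line 1 remove [krt,srfv,syf] add [vejyn,jtsz,wjtg] -> 7 lines: kevo luzdb vejyn jtsz wjtg tga ybc
Hunk 4: at line 4 remove [wjtg] add [wfk,jdg] -> 8 lines: kevo luzdb vejyn jtsz wfk jdg tga ybc
Hunk 5: at line 3 remove [jtsz,wfk] add [veiu,ynaij,llkdj] -> 9 lines: kevo luzdb vejyn veiu ynaij llkdj jdg tga ybc
Hunk 6: at line 6 remove [jdg] add [bay,cbbvf] -> 10 lines: kevo luzdb vejyn veiu ynaij llkdj bay cbbvf tga ybc
Final line 4: veiu

Answer: veiu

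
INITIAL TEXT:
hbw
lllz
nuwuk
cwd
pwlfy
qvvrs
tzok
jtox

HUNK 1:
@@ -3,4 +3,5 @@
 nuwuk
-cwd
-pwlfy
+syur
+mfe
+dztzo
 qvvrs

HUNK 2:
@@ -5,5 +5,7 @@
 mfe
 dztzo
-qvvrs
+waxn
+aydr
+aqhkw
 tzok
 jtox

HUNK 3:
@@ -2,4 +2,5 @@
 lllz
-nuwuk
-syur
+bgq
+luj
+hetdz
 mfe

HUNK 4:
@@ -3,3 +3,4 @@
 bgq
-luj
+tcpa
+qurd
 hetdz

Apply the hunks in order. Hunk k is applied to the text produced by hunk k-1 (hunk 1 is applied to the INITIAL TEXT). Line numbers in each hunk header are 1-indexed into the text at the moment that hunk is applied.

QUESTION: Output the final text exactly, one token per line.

Hunk 1: at line 3 remove [cwd,pwlfy] add [syur,mfe,dztzo] -> 9 lines: hbw lllz nuwuk syur mfe dztzo qvvrs tzok jtox
Hunk 2: at line 5 remove [qvvrs] add [waxn,aydr,aqhkw] -> 11 lines: hbw lllz nuwuk syur mfe dztzo waxn aydr aqhkw tzok jtox
Hunk 3: at line 2 remove [nuwuk,syur] add [bgq,luj,hetdz] -> 12 lines: hbw lllz bgq luj hetdz mfe dztzo waxn aydr aqhkw tzok jtox
Hunk 4: at line 3 remove [luj] add [tcpa,qurd] -> 13 lines: hbw lllz bgq tcpa qurd hetdz mfe dztzo waxn aydr aqhkw tzok jtox

Answer: hbw
lllz
bgq
tcpa
qurd
hetdz
mfe
dztzo
waxn
aydr
aqhkw
tzok
jtox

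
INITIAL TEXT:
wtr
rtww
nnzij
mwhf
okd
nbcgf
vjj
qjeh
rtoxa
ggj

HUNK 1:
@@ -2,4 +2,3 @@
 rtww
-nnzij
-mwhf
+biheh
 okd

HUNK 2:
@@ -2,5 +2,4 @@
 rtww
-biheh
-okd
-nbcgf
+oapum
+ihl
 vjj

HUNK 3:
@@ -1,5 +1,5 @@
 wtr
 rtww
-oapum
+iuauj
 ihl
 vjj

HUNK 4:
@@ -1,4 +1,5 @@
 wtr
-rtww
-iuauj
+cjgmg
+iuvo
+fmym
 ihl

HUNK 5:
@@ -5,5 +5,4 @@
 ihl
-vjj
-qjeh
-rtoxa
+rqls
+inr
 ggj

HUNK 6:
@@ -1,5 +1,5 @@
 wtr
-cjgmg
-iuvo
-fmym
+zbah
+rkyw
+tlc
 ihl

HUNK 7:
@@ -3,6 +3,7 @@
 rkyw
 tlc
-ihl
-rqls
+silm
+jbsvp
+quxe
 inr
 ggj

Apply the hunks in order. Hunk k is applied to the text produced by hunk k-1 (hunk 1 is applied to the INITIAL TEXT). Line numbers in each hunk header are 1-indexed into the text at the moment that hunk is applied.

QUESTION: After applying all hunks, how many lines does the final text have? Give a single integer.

Answer: 9

Derivation:
Hunk 1: at line 2 remove [nnzij,mwhf] add [biheh] -> 9 lines: wtr rtww biheh okd nbcgf vjj qjeh rtoxa ggj
Hunk 2: at line 2 remove [biheh,okd,nbcgf] add [oapum,ihl] -> 8 lines: wtr rtww oapum ihl vjj qjeh rtoxa ggj
Hunk 3: at line 1 remove [oapum] add [iuauj] -> 8 lines: wtr rtww iuauj ihl vjj qjeh rtoxa ggj
Hunk 4: at line 1 remove [rtww,iuauj] add [cjgmg,iuvo,fmym] -> 9 lines: wtr cjgmg iuvo fmym ihl vjj qjeh rtoxa ggj
Hunk 5: at line 5 remove [vjj,qjeh,rtoxa] add [rqls,inr] -> 8 lines: wtr cjgmg iuvo fmym ihl rqls inr ggj
Hunk 6: at line 1 remove [cjgmg,iuvo,fmym] add [zbah,rkyw,tlc] -> 8 lines: wtr zbah rkyw tlc ihl rqls inr ggj
Hunk 7: at line 3 remove [ihl,rqls] add [silm,jbsvp,quxe] -> 9 lines: wtr zbah rkyw tlc silm jbsvp quxe inr ggj
Final line count: 9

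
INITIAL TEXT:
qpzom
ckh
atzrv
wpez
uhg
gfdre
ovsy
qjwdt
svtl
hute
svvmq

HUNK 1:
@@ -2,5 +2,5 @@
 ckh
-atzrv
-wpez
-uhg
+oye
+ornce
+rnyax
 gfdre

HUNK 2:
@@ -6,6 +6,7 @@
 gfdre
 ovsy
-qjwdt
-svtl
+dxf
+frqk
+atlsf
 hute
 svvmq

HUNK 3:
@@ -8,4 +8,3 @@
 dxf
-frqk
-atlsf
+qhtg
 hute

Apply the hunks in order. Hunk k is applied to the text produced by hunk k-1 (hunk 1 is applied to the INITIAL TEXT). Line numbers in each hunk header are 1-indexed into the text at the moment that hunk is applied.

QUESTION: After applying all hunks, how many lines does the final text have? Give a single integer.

Hunk 1: at line 2 remove [atzrv,wpez,uhg] add [oye,ornce,rnyax] -> 11 lines: qpzom ckh oye ornce rnyax gfdre ovsy qjwdt svtl hute svvmq
Hunk 2: at line 6 remove [qjwdt,svtl] add [dxf,frqk,atlsf] -> 12 lines: qpzom ckh oye ornce rnyax gfdre ovsy dxf frqk atlsf hute svvmq
Hunk 3: at line 8 remove [frqk,atlsf] add [qhtg] -> 11 lines: qpzom ckh oye ornce rnyax gfdre ovsy dxf qhtg hute svvmq
Final line count: 11

Answer: 11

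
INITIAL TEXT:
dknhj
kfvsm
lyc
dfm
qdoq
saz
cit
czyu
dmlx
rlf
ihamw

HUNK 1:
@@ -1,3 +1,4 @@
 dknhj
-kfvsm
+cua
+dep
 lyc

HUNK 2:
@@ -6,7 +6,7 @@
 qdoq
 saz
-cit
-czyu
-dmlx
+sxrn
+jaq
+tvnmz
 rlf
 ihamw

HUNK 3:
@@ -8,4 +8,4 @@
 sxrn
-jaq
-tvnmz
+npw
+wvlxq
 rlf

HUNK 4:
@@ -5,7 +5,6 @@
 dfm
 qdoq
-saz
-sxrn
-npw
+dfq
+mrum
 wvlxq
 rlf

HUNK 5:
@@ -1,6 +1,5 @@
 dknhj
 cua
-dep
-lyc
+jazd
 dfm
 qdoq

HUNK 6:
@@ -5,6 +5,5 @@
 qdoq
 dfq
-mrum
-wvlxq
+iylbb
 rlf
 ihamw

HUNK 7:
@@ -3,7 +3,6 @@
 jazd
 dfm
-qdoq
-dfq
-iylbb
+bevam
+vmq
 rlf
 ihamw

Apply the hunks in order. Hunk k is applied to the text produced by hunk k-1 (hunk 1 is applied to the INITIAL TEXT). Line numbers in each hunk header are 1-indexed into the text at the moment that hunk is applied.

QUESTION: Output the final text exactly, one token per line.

Hunk 1: at line 1 remove [kfvsm] add [cua,dep] -> 12 lines: dknhj cua dep lyc dfm qdoq saz cit czyu dmlx rlf ihamw
Hunk 2: at line 6 remove [cit,czyu,dmlx] add [sxrn,jaq,tvnmz] -> 12 lines: dknhj cua dep lyc dfm qdoq saz sxrn jaq tvnmz rlf ihamw
Hunk 3: at line 8 remove [jaq,tvnmz] add [npw,wvlxq] -> 12 lines: dknhj cua dep lyc dfm qdoq saz sxrn npw wvlxq rlf ihamw
Hunk 4: at line 5 remove [saz,sxrn,npw] add [dfq,mrum] -> 11 lines: dknhj cua dep lyc dfm qdoq dfq mrum wvlxq rlf ihamw
Hunk 5: at line 1 remove [dep,lyc] add [jazd] -> 10 lines: dknhj cua jazd dfm qdoq dfq mrum wvlxq rlf ihamw
Hunk 6: at line 5 remove [mrum,wvlxq] add [iylbb] -> 9 lines: dknhj cua jazd dfm qdoq dfq iylbb rlf ihamw
Hunk 7: at line 3 remove [qdoq,dfq,iylbb] add [bevam,vmq] -> 8 lines: dknhj cua jazd dfm bevam vmq rlf ihamw

Answer: dknhj
cua
jazd
dfm
bevam
vmq
rlf
ihamw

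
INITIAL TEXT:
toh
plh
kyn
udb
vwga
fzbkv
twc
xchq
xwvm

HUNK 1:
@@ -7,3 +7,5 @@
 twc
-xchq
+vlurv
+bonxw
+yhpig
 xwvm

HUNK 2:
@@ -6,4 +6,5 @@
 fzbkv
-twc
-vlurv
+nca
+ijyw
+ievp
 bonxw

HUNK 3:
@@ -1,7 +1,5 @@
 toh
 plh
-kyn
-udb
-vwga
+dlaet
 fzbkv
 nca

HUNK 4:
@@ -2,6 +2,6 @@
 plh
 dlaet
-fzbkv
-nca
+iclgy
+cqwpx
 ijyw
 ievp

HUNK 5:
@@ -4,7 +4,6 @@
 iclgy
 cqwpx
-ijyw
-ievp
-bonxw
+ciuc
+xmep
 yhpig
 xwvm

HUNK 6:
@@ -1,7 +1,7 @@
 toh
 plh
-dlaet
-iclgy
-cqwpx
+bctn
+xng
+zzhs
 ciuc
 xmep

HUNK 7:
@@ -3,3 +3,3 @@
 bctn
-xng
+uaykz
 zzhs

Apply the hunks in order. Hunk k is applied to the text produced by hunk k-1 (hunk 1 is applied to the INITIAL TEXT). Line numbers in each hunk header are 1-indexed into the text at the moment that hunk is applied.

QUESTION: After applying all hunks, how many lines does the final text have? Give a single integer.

Hunk 1: at line 7 remove [xchq] add [vlurv,bonxw,yhpig] -> 11 lines: toh plh kyn udb vwga fzbkv twc vlurv bonxw yhpig xwvm
Hunk 2: at line 6 remove [twc,vlurv] add [nca,ijyw,ievp] -> 12 lines: toh plh kyn udb vwga fzbkv nca ijyw ievp bonxw yhpig xwvm
Hunk 3: at line 1 remove [kyn,udb,vwga] add [dlaet] -> 10 lines: toh plh dlaet fzbkv nca ijyw ievp bonxw yhpig xwvm
Hunk 4: at line 2 remove [fzbkv,nca] add [iclgy,cqwpx] -> 10 lines: toh plh dlaet iclgy cqwpx ijyw ievp bonxw yhpig xwvm
Hunk 5: at line 4 remove [ijyw,ievp,bonxw] add [ciuc,xmep] -> 9 lines: toh plh dlaet iclgy cqwpx ciuc xmep yhpig xwvm
Hunk 6: at line 1 remove [dlaet,iclgy,cqwpx] add [bctn,xng,zzhs] -> 9 lines: toh plh bctn xng zzhs ciuc xmep yhpig xwvm
Hunk 7: at line 3 remove [xng] add [uaykz] -> 9 lines: toh plh bctn uaykz zzhs ciuc xmep yhpig xwvm
Final line count: 9

Answer: 9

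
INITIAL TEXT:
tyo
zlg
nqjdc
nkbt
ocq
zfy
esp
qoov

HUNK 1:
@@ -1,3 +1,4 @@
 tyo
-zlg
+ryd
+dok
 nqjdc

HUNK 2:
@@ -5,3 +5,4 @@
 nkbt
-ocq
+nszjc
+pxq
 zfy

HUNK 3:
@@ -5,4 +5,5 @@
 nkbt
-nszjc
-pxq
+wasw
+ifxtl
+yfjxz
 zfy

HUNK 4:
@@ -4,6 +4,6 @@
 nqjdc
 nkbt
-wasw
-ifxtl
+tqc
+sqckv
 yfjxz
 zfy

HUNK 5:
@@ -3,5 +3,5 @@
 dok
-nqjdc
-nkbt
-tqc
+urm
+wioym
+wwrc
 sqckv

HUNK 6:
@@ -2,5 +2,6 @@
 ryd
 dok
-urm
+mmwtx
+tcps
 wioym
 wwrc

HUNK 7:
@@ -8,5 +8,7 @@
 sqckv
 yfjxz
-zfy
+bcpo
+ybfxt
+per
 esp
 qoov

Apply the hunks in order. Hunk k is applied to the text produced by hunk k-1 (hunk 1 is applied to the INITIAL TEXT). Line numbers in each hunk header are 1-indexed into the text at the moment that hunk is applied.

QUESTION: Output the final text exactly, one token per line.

Answer: tyo
ryd
dok
mmwtx
tcps
wioym
wwrc
sqckv
yfjxz
bcpo
ybfxt
per
esp
qoov

Derivation:
Hunk 1: at line 1 remove [zlg] add [ryd,dok] -> 9 lines: tyo ryd dok nqjdc nkbt ocq zfy esp qoov
Hunk 2: at line 5 remove [ocq] add [nszjc,pxq] -> 10 lines: tyo ryd dok nqjdc nkbt nszjc pxq zfy esp qoov
Hunk 3: at line 5 remove [nszjc,pxq] add [wasw,ifxtl,yfjxz] -> 11 lines: tyo ryd dok nqjdc nkbt wasw ifxtl yfjxz zfy esp qoov
Hunk 4: at line 4 remove [wasw,ifxtl] add [tqc,sqckv] -> 11 lines: tyo ryd dok nqjdc nkbt tqc sqckv yfjxz zfy esp qoov
Hunk 5: at line 3 remove [nqjdc,nkbt,tqc] add [urm,wioym,wwrc] -> 11 lines: tyo ryd dok urm wioym wwrc sqckv yfjxz zfy esp qoov
Hunk 6: at line 2 remove [urm] add [mmwtx,tcps] -> 12 lines: tyo ryd dok mmwtx tcps wioym wwrc sqckv yfjxz zfy esp qoov
Hunk 7: at line 8 remove [zfy] add [bcpo,ybfxt,per] -> 14 lines: tyo ryd dok mmwtx tcps wioym wwrc sqckv yfjxz bcpo ybfxt per esp qoov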